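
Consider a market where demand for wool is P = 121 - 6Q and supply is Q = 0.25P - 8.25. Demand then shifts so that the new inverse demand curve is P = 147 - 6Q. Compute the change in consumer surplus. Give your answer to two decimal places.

Rewriting supply in inverse form: P = 33 + 4Q.
Initial equilibrium: Q_0 = 8.8, P_0 = 68.2; CS_0 = (1/2)(8.8)(52.8) = 232.32, PS_0 = (1/2)(8.8)(35.2) = 154.88.
New equilibrium: 147 - 6Q = 33 + 4Q gives Q_1 = 11.4, P_1 = 78.6; CS_1 = 389.88, PS_1 = 259.92.
Change in consumer surplus = 389.88 - 232.32 = 157.56.

157.56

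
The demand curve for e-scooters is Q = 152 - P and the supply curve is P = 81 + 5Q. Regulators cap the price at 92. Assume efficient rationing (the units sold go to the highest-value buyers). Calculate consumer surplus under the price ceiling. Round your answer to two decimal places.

Rewriting demand in inverse form: P = 152 - Q.
Free-market equilibrium: 152 - Q = 81 + 5Q gives Q* = 11.8333, P* = 140.1667.
At P = 92, sellers supply (92 - 81)/5 = 2.2 while buyers want more, so the quantity traded is 2.2 at price 92.
The demand price at Q = 2.2 is 149.8. CS is the trapezoid between demand and 92 over [0, 2.2]: (1/2)[(152 - 92) + (149.8 - 92)](2.2) = 129.58.

129.58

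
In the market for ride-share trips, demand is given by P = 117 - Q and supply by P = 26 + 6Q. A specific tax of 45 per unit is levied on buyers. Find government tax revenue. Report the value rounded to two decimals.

295.71

Without the tax, 117 - Q = 26 + 6Q so Q* = 13 and P* = 104.
A tax on buyers shifts demand down by 45: (117 - 45) - Q = 26 + 6Q, so Q_t = 6.5714. Buyers pay P_b = 110.4286; sellers receive P_s = P_b - 45 = 65.4286.
Revenue is the tax times quantity traded: 45 x 6.5714 = 295.7143.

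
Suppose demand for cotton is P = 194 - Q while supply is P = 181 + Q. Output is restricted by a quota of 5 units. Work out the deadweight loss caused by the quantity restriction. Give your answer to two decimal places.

2.25

Unrestricted equilibrium: Q* = (194 - 181)/(1 + 1) = 6.5.
At Q = 5 the demand price is 194 - (5) = 189 and the supply price is 181 + (5) = 186.
Deadweight loss is the triangle between the curves from 5 to 6.5: (1/2)(189 - 186)(6.5 - 5) = 2.25.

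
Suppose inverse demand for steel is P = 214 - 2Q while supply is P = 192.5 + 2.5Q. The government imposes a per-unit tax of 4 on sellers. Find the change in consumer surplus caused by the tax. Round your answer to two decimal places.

Pre-tax equilibrium: 214 - 2Q = 192.5 + 2.5Q gives Q* = 4.7778, P* = 204.4444.
With the tax, sellers need 4 more per unit: 214 - 2Q = 192.5 + 2.5Q + 4, so Q_t = 3.8889. Buyers pay P_b = 206.2222; sellers receive P_s = P_b - 4 = 202.2222.
Consumers lose the trapezoid between P* and P_b out to Q_t plus the triangle from Q_t to Q*: change in CS = 15.1235 - 22.8272 = -7.7037.

-7.70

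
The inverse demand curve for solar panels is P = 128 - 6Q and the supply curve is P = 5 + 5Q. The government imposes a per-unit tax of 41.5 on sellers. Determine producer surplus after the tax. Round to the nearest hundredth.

137.24

Without the tax, 128 - 6Q = 5 + 5Q so Q* = 11.1818 and P* = 60.9091.
A tax on sellers shifts supply up by 41.5: 128 - 6Q = 5 + 5Q + 41.5, so Q_t = 7.4091. Buyers pay P_b = 83.5455; sellers receive P_s = P_b - 41.5 = 42.0455.
Producer surplus is the triangle above supply below P_s: (1/2)(7.4091)(42.0455 - 5) = 137.2366.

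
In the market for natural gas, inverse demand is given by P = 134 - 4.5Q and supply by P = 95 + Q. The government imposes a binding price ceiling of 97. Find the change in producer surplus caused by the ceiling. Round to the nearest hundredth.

Without the control, 134 - 4.5Q = 95 + Q so Q* = 7.0909 and P* = 102.0909.
At P = 97, sellers supply (97 - 95)/1 = 2 while buyers want more, so the quantity traded is 2 at price 97.
PS goes from (1/2)(7.0909)(7.0909) = 25.1405 to 2 (computed as (97 - 95)(2) - (1/2)(1)(2)^2), a change of -23.1405.

-23.14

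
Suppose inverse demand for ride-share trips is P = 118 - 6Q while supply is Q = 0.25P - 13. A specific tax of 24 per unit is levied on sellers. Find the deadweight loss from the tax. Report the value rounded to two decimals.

28.80

Rewriting supply in inverse form: P = 52 + 4Q.
Pre-tax equilibrium: 118 - 6Q = 52 + 4Q gives Q* = 6.6, P* = 78.4.
A tax on sellers shifts supply up by 24: 118 - 6Q = 52 + 4Q + 24, so Q_t = 4.2. Buyers pay P_b = 92.8; sellers receive P_s = P_b - 24 = 68.8.
Deadweight loss is the triangle between the curves from Q_t to Q*: (1/2)(6.6 - 4.2)(24) = 28.8.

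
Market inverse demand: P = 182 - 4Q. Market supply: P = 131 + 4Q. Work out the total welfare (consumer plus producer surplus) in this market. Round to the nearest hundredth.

162.56

Equilibrium: 182 - 4Q = 131 + 4Q, so Q* = 6.375 and P* = 156.5.
CS = (1/2)(6.375)(25.5) = 81.2812 and PS = (1/2)(6.375)(25.5) = 81.2812, so total surplus = 162.5625.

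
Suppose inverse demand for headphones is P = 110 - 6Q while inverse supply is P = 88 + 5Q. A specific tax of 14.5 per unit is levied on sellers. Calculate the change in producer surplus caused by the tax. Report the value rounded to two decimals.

-8.84

Pre-tax equilibrium: 110 - 6Q = 88 + 5Q gives Q* = 2, P* = 98.
A tax on sellers shifts supply up by 14.5: 110 - 6Q = 88 + 5Q + 14.5, so Q_t = 0.6818. Buyers pay P_b = 105.9091; sellers receive P_s = P_b - 14.5 = 91.4091.
Producers lose the trapezoid between P_s and P* out to Q_t plus the triangle from Q_t to Q*: change in PS = 1.1622 - 10 = -8.8378.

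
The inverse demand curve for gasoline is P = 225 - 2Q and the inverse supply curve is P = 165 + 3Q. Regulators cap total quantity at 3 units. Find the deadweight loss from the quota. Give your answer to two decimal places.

Without the quota, 225 - 2Q = 165 + 3Q gives Q* = 12.
At Q = 3 the demand price is 225 - 2(3) = 219 and the supply price is 165 + 3(3) = 174.
Deadweight loss is the triangle between the curves from 3 to 12: (1/2)(219 - 174)(12 - 3) = 202.5.

202.50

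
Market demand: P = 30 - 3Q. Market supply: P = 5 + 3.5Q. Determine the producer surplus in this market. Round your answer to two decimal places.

25.89

Set 30 - 3Q = 5 + 3.5Q, which gives 25 = 6.5Q, so Q* = 3.8462 and P* = 30 - 3(3.8462) = 18.4615.
Producer surplus is the triangle above supply below P*: (1/2)(3.8462)(18.4615 - 5) = (1/2)(3.8462)(13.4615) = 25.8876.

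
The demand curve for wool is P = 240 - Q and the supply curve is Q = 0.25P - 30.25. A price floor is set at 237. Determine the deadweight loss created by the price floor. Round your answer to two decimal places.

Rewriting supply in inverse form: P = 121 + 4Q.
Without the control, 240 - Q = 121 + 4Q so Q* = 23.8 and P* = 216.2.
At P = 237, buyers demand (240 - 237)/1 = 3 while sellers would supply more, so the quantity traded is 3 at price 237.
At Q = 3 the demand price is 237 and the supply price is 133. Deadweight loss is the triangle between the curves from 3 to 23.8: (1/2)(237 - 133)(23.8 - 3) = 1081.6.

1081.60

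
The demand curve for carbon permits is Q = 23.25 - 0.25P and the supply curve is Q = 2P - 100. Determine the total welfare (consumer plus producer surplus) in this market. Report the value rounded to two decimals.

205.44

Rewriting demand in inverse form: P = 93 - 4Q.
Rewriting supply in inverse form: P = 50 + 0.5Q.
Equilibrium: 93 - 4Q = 50 + 0.5Q, so Q* = 9.5556 and P* = 54.7778.
Total surplus is the full triangle between the curves from 0 to Q*: (1/2)(9.5556)(93 - 50) = 205.4444.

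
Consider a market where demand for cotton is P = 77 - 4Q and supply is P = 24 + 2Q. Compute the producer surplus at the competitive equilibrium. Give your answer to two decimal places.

Set 77 - 4Q = 24 + 2Q, which gives 53 = 6Q, so Q* = 8.8333 and P* = 77 - 4(8.8333) = 41.6667.
Producer surplus is the triangle above supply below P*: (1/2)(8.8333)(41.6667 - 24) = (1/2)(8.8333)(17.6667) = 78.0278.

78.03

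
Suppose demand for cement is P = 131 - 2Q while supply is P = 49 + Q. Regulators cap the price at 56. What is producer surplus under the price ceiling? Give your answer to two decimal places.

24.50

Without the control, 131 - 2Q = 49 + Q so Q* = 27.3333 and P* = 76.3333.
At P = 56, sellers supply (56 - 49)/1 = 7 while buyers want more, so the quantity traded is 7 at price 56.
PS is the triangle above supply below 56: (1/2)(7)(56 - 49) = 24.5.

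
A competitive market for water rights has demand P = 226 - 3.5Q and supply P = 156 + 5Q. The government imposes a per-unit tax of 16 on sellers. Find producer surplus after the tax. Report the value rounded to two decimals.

100.90

Without the tax, 226 - 3.5Q = 156 + 5Q so Q* = 8.2353 and P* = 197.1765.
A tax on sellers shifts supply up by 16: 226 - 3.5Q = 156 + 5Q + 16, so Q_t = 6.3529. Buyers pay P_b = 203.7647; sellers receive P_s = P_b - 16 = 187.7647.
PS = (1/2)(Q_t)(P_s - 156) = (1/2)(6.3529)(31.7647) = 100.8997.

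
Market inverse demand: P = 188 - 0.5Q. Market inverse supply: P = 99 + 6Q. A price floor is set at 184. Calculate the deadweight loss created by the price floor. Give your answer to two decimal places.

105.31

Without the control, 188 - 0.5Q = 99 + 6Q so Q* = 13.6923 and P* = 181.1538.
At P = 184, buyers demand (188 - 184)/0.5 = 8 while sellers would supply more, so the quantity traded is 8 at price 184.
The lost-trades triangle has base Q* - 8 = 5.6923 and height equal to the gap between the curves at Q = 8, which is 184 - 147 = 37. DWL = (1/2)(5.6923)(37) = 105.3077.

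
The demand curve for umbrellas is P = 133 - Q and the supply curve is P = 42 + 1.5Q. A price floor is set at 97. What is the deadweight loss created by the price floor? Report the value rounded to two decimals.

0.20

Free-market equilibrium: 133 - Q = 42 + 1.5Q gives Q* = 36.4, P* = 96.6.
At P = 97, buyers demand (133 - 97)/1 = 36 while sellers would supply more, so the quantity traded is 36 at price 97.
The lost-trades triangle has base Q* - 36 = 0.4 and height equal to the gap between the curves at Q = 36, which is 97 - 96 = 1. DWL = (1/2)(0.4)(1) = 0.2.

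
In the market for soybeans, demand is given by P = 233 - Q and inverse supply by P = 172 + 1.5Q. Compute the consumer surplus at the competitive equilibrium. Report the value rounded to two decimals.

Equilibrium: 233 - Q = 172 + 1.5Q, so Q* = 24.4 and P* = 208.6.
Consumer surplus is the triangle under demand above P*: (1/2)(24.4)(233 - 208.6) = (1/2)(24.4)(24.4) = 297.68.

297.68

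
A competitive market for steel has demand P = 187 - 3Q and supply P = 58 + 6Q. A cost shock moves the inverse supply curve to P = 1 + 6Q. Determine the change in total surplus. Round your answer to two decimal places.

Initial equilibrium: Q_0 = 14.3333, P_0 = 144; CS_0 = (1/2)(14.3333)(43) = 308.1667, PS_0 = (1/2)(14.3333)(86) = 616.3333.
New equilibrium: 187 - 3Q = 1 + 6Q gives Q_1 = 20.6667, P_1 = 125; CS_1 = 640.6667, PS_1 = 1281.3333.
Change in total surplus = (640.6667 + 1281.3333) - (308.1667 + 616.3333) = 997.5.

997.50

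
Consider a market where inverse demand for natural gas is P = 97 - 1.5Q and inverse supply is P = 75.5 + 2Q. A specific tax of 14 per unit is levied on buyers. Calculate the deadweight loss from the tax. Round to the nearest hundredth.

28.00

Without the tax, 97 - 1.5Q = 75.5 + 2Q so Q* = 6.1429 and P* = 87.7857.
With the tax, buyers' net willingness to pay falls by 14: (97 - 14) - 1.5Q = 75.5 + 2Q, so Q_t = 2.1429. Buyers pay P_b = 93.7857; sellers receive P_s = P_b - 14 = 79.7857.
Deadweight loss is the triangle between the curves from Q_t to Q*: (1/2)(6.1429 - 2.1429)(14) = 28.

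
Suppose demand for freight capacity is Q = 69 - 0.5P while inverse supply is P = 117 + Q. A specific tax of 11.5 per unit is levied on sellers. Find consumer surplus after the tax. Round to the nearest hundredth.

10.03

Rewriting demand in inverse form: P = 138 - 2Q.
Pre-tax equilibrium: 138 - 2Q = 117 + Q gives Q* = 7, P* = 124.
A tax on sellers shifts supply up by 11.5: 138 - 2Q = 117 + Q + 11.5, so Q_t = 3.1667. Buyers pay P_b = 131.6667; sellers receive P_s = P_b - 11.5 = 120.1667.
CS = (1/2)(Q_t)(138 - P_b) = (1/2)(3.1667)(6.3333) = 10.0278.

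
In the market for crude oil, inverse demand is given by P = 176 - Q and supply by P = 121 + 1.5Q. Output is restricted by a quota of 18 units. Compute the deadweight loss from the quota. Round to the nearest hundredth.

Unrestricted equilibrium: Q* = (176 - 121)/(1 + 1.5) = 22.
At Q = 18 the demand price is 176 - (18) = 158 and the supply price is 121 + 1.5(18) = 148.
Deadweight loss is the triangle between the curves from 18 to 22: (1/2)(158 - 148)(22 - 18) = 20.

20.00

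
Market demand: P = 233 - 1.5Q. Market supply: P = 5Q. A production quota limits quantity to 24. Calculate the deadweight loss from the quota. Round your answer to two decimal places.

456.08

Unrestricted equilibrium: Q* = (233 - 0)/(1.5 + 5) = 35.8462.
At Q = 24 the demand price is 233 - 1.5(24) = 197 and the supply price is 0 + 5(24) = 120.
DWL = (1/2)(gap between curves at 24) x (Q* - 24) = (1/2)(77)(11.8462) = 456.0769.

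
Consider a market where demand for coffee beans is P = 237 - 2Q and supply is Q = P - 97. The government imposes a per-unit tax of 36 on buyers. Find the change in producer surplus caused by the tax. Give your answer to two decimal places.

-488.00

Rewriting supply in inverse form: P = 97 + Q.
Pre-tax equilibrium: 237 - 2Q = 97 + Q gives Q* = 46.6667, P* = 143.6667.
With the tax, buyers' net willingness to pay falls by 36: (237 - 36) - 2Q = 97 + Q, so Q_t = 34.6667. Buyers pay P_b = 167.6667; sellers receive P_s = P_b - 36 = 131.6667.
PS falls from (1/2)(46.6667)(46.6667) = 1088.8889 to (1/2)(34.6667)(34.6667) = 600.8889, a change of -488.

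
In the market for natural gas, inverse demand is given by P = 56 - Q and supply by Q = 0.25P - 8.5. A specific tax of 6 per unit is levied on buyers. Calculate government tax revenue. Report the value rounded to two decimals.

19.20

Rewriting supply in inverse form: P = 34 + 4Q.
Without the tax, 56 - Q = 34 + 4Q so Q* = 4.4 and P* = 51.6.
A tax on buyers shifts demand down by 6: (56 - 6) - Q = 34 + 4Q, so Q_t = 3.2. Buyers pay P_b = 52.8; sellers receive P_s = P_b - 6 = 46.8.
Tax revenue = t x Q_t = 6 x 3.2 = 19.2.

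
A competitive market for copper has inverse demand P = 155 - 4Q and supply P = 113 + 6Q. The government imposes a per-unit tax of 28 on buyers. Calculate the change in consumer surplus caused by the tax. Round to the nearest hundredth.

Without the tax, 155 - 4Q = 113 + 6Q so Q* = 4.2 and P* = 138.2.
With the tax, buyers' net willingness to pay falls by 28: (155 - 28) - 4Q = 113 + 6Q, so Q_t = 1.4. Buyers pay P_b = 149.4; sellers receive P_s = P_b - 28 = 121.4.
Consumers lose the trapezoid between P* and P_b out to Q_t plus the triangle from Q_t to Q*: change in CS = 3.92 - 35.28 = -31.36.

-31.36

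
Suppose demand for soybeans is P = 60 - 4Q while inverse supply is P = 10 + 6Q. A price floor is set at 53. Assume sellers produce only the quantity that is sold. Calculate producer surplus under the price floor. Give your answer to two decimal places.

Free-market equilibrium: 60 - 4Q = 10 + 6Q gives Q* = 5, P* = 40.
At P = 53, buyers demand (60 - 53)/4 = 1.75 while sellers would supply more, so the quantity traded is 1.75 at price 53.
The supply price at Q = 1.75 is 20.5. PS is the trapezoid between 53 and supply over [0, 1.75]: (1/2)[(53 - 10) + (53 - 20.5)](1.75) = 66.0625.

66.06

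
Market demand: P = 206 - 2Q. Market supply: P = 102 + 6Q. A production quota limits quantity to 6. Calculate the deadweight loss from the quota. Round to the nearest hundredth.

Without the quota, 206 - 2Q = 102 + 6Q gives Q* = 13.
At Q = 6 the demand price is 206 - 2(6) = 194 and the supply price is 102 + 6(6) = 138.
Deadweight loss is the triangle between the curves from 6 to 13: (1/2)(194 - 138)(13 - 6) = 196.

196.00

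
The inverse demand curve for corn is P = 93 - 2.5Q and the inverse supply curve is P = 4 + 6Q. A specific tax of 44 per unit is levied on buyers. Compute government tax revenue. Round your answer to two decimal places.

Without the tax, 93 - 2.5Q = 4 + 6Q so Q* = 10.4706 and P* = 66.8235.
With the tax, buyers' net willingness to pay falls by 44: (93 - 44) - 2.5Q = 4 + 6Q, so Q_t = 5.2941. Buyers pay P_b = 79.7647; sellers receive P_s = P_b - 44 = 35.7647.
Tax revenue = t x Q_t = 44 x 5.2941 = 232.9412.

232.94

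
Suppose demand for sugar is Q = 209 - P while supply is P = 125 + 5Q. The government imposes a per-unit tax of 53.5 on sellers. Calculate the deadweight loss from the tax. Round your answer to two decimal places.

Rewriting demand in inverse form: P = 209 - Q.
Pre-tax equilibrium: 209 - Q = 125 + 5Q gives Q* = 14, P* = 195.
With the tax, sellers need 53.5 more per unit: 209 - Q = 125 + 5Q + 53.5, so Q_t = 5.0833. Buyers pay P_b = 203.9167; sellers receive P_s = P_b - 53.5 = 150.4167.
Deadweight loss is the triangle between the curves from Q_t to Q*: (1/2)(14 - 5.0833)(53.5) = 238.5208.

238.52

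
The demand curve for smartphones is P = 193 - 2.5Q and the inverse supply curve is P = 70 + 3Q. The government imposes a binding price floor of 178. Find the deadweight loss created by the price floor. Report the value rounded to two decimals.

Without the control, 193 - 2.5Q = 70 + 3Q so Q* = 22.3636 and P* = 137.0909.
At the floor price 178, quantity demanded is (193 - 178)/2.5 = 6; demand is the short side, so Q = 6 trades at P = 178.
The lost-trades triangle has base Q* - 6 = 16.3636 and height equal to the gap between the curves at Q = 6, which is 178 - 88 = 90. DWL = (1/2)(16.3636)(90) = 736.3636.

736.36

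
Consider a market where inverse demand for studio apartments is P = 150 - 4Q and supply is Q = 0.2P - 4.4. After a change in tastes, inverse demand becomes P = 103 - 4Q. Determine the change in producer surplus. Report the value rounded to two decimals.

-303.18

Rewriting supply in inverse form: P = 22 + 5Q.
Initial equilibrium: Q_0 = 14.2222, P_0 = 93.1111; CS_0 = (1/2)(14.2222)(56.8889) = 404.5432, PS_0 = (1/2)(14.2222)(71.1111) = 505.679.
New equilibrium: 103 - 4Q = 22 + 5Q gives Q_1 = 9, P_1 = 67; CS_1 = 162, PS_1 = 202.5.
Change in producer surplus = 202.5 - 505.679 = -303.179.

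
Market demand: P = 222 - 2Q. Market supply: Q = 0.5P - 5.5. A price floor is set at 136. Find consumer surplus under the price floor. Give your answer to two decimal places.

Rewriting supply in inverse form: P = 11 + 2Q.
Free-market equilibrium: 222 - 2Q = 11 + 2Q gives Q* = 52.75, P* = 116.5.
At P = 136, buyers demand (222 - 136)/2 = 43 while sellers would supply more, so the quantity traded is 43 at price 136.
CS is the triangle under demand above 136: (1/2)(43)(222 - 136) = 1849.

1849.00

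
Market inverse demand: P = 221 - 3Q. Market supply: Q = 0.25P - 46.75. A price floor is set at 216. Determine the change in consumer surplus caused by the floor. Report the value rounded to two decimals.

Rewriting supply in inverse form: P = 187 + 4Q.
Without the control, 221 - 3Q = 187 + 4Q so Q* = 4.8571 and P* = 206.4286.
At P = 216, buyers demand (221 - 216)/3 = 1.6667 while sellers would supply more, so the quantity traded is 1.6667 at price 216.
CS goes from (1/2)(4.8571)(14.5714) = 35.3878 to 4.1667 (computed as (221 - 216)(1.6667) - (1/2)(3)(1.6667)^2), a change of -31.2211.

-31.22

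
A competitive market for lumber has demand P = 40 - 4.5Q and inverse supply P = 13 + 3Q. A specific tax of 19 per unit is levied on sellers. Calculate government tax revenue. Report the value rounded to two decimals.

Without the tax, 40 - 4.5Q = 13 + 3Q so Q* = 3.6 and P* = 23.8.
With the tax, sellers need 19 more per unit: 40 - 4.5Q = 13 + 3Q + 19, so Q_t = 1.0667. Buyers pay P_b = 35.2; sellers receive P_s = P_b - 19 = 16.2.
Revenue is the tax times quantity traded: 19 x 1.0667 = 20.2667.

20.27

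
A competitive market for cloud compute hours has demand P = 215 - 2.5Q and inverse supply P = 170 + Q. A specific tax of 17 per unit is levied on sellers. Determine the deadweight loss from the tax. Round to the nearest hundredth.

41.29

Pre-tax equilibrium: 215 - 2.5Q = 170 + Q gives Q* = 12.8571, P* = 182.8571.
With the tax, sellers need 17 more per unit: 215 - 2.5Q = 170 + Q + 17, so Q_t = 8. Buyers pay P_b = 195; sellers receive P_s = P_b - 17 = 178.
Deadweight loss is the triangle between the curves from Q_t to Q*: (1/2)(12.8571 - 8)(17) = 41.2857.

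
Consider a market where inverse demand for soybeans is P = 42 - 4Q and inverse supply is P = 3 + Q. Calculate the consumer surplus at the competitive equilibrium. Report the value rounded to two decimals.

121.68

Equilibrium: 42 - 4Q = 3 + Q, so Q* = 7.8 and P* = 10.8.
The demand choke price is 42, so CS = (1/2)(Q*)(42 - P*) = (1/2)(7.8)(31.2) = 121.68.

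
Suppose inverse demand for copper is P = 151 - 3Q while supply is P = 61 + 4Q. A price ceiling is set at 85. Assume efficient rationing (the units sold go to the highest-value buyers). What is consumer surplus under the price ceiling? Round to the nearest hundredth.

Free-market equilibrium: 151 - 3Q = 61 + 4Q gives Q* = 12.8571, P* = 112.4286.
At P = 85, sellers supply (85 - 61)/4 = 6 while buyers want more, so the quantity traded is 6 at price 85.
The demand price at Q = 6 is 133. CS is the trapezoid between demand and 85 over [0, 6]: (1/2)[(151 - 85) + (133 - 85)](6) = 342.

342.00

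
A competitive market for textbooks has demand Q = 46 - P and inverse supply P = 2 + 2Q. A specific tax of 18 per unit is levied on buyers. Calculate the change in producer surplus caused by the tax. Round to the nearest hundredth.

-140.00

Rewriting demand in inverse form: P = 46 - Q.
Without the tax, 46 - Q = 2 + 2Q so Q* = 14.6667 and P* = 31.3333.
A tax on buyers shifts demand down by 18: (46 - 18) - Q = 2 + 2Q, so Q_t = 8.6667. Buyers pay P_b = 37.3333; sellers receive P_s = P_b - 18 = 19.3333.
Producers lose the trapezoid between P_s and P* out to Q_t plus the triangle from Q_t to Q*: change in PS = 75.1111 - 215.1111 = -140.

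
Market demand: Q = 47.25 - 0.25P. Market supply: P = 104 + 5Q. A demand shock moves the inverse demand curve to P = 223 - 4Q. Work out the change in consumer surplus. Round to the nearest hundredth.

171.26

Rewriting demand in inverse form: P = 189 - 4Q.
Initial equilibrium: Q_0 = 9.4444, P_0 = 151.2222; CS_0 = (1/2)(9.4444)(37.7778) = 178.3951, PS_0 = (1/2)(9.4444)(47.2222) = 222.9938.
New equilibrium: 223 - 4Q = 104 + 5Q gives Q_1 = 13.2222, P_1 = 170.1111; CS_1 = 349.6543, PS_1 = 437.0679.
Change in consumer surplus = 349.6543 - 178.3951 = 171.2593.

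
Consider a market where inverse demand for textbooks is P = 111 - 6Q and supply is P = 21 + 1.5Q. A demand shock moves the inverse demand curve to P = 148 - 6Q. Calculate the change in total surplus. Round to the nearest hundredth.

Initial equilibrium: Q_0 = 12, P_0 = 39; CS_0 = (1/2)(12)(72) = 432, PS_0 = (1/2)(12)(18) = 108.
New equilibrium: 148 - 6Q = 21 + 1.5Q gives Q_1 = 16.9333, P_1 = 46.4; CS_1 = 860.2133, PS_1 = 215.0533.
Change in total surplus = (860.2133 + 215.0533) - (432 + 108) = 535.2667.

535.27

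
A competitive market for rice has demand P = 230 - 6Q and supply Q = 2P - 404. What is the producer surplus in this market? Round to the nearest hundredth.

Rewriting supply in inverse form: P = 202 + 0.5Q.
Equilibrium: 230 - 6Q = 202 + 0.5Q, so Q* = 4.3077 and P* = 204.1538.
Producer surplus is the triangle above supply below P*: (1/2)(4.3077)(204.1538 - 202) = (1/2)(4.3077)(2.1538) = 4.6391.

4.64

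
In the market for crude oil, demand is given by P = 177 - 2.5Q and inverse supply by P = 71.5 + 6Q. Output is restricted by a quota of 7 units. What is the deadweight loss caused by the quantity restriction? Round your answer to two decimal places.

Without the quota, 177 - 2.5Q = 71.5 + 6Q gives Q* = 12.4118.
At Q = 7 the demand price is 177 - 2.5(7) = 159.5 and the supply price is 71.5 + 6(7) = 113.5.
Deadweight loss is the triangle between the curves from 7 to 12.4118: (1/2)(159.5 - 113.5)(12.4118 - 7) = 124.4706.

124.47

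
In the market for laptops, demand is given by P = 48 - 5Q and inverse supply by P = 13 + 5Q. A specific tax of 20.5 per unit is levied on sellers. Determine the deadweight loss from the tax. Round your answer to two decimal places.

Pre-tax equilibrium: 48 - 5Q = 13 + 5Q gives Q* = 3.5, P* = 30.5.
With the tax, sellers need 20.5 more per unit: 48 - 5Q = 13 + 5Q + 20.5, so Q_t = 1.45. Buyers pay P_b = 40.75; sellers receive P_s = P_b - 20.5 = 20.25.
Deadweight loss is the triangle between the curves from Q_t to Q*: (1/2)(3.5 - 1.45)(20.5) = 21.0125.

21.01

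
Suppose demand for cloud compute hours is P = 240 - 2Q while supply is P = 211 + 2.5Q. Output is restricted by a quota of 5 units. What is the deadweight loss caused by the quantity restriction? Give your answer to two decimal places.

Without the quota, 240 - 2Q = 211 + 2.5Q gives Q* = 6.4444.
At Q = 5 the demand price is 240 - 2(5) = 230 and the supply price is 211 + 2.5(5) = 223.5.
Deadweight loss is the triangle between the curves from 5 to 6.4444: (1/2)(230 - 223.5)(6.4444 - 5) = 4.6944.

4.69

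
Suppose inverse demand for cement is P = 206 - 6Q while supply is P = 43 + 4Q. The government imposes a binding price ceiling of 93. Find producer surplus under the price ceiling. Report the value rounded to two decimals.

312.50

Free-market equilibrium: 206 - 6Q = 43 + 4Q gives Q* = 16.3, P* = 108.2.
At P = 93, sellers supply (93 - 43)/4 = 12.5 while buyers want more, so the quantity traded is 12.5 at price 93.
PS is the triangle above supply below 93: (1/2)(12.5)(93 - 43) = 312.5.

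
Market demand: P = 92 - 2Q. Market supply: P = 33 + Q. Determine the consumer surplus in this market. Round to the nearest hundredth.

Equilibrium: 92 - 2Q = 33 + Q, so Q* = 19.6667 and P* = 52.6667.
CS is the area between the demand curve and P* from 0 to Q*: (1/2)(19.6667)(39.3333) = 386.7778.

386.78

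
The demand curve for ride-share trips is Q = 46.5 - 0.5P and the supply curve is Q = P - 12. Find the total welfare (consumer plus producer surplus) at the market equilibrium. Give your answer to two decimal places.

Rewriting demand in inverse form: P = 93 - 2Q.
Rewriting supply in inverse form: P = 12 + Q.
Equilibrium: 93 - 2Q = 12 + Q, so Q* = 27 and P* = 39.
CS = (1/2)(27)(54) = 729 and PS = (1/2)(27)(27) = 364.5, so total surplus = 1093.5.

1093.50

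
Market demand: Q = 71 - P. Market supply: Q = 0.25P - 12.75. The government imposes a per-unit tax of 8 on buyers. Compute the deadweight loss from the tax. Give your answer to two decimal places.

6.40

Rewriting demand in inverse form: P = 71 - Q.
Rewriting supply in inverse form: P = 51 + 4Q.
Pre-tax equilibrium: 71 - Q = 51 + 4Q gives Q* = 4, P* = 67.
With the tax, buyers' net willingness to pay falls by 8: (71 - 8) - Q = 51 + 4Q, so Q_t = 2.4. Buyers pay P_b = 68.6; sellers receive P_s = P_b - 8 = 60.6.
Deadweight loss is the triangle between the curves from Q_t to Q*: (1/2)(4 - 2.4)(8) = 6.4.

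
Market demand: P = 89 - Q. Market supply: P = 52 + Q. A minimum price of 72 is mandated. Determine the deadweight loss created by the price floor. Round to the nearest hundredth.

2.25

Without the control, 89 - Q = 52 + Q so Q* = 18.5 and P* = 70.5.
At P = 72, buyers demand (89 - 72)/1 = 17 while sellers would supply more, so the quantity traded is 17 at price 72.
The lost-trades triangle has base Q* - 17 = 1.5 and height equal to the gap between the curves at Q = 17, which is 72 - 69 = 3. DWL = (1/2)(1.5)(3) = 2.25.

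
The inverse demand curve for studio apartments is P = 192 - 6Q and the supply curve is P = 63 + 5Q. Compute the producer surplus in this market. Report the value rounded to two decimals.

Set 192 - 6Q = 63 + 5Q, which gives 129 = 11Q, so Q* = 11.7273 and P* = 192 - 6(11.7273) = 121.6364.
The supply curve's price intercept is 63, so PS = (1/2)(Q*)(P* - 63) = (1/2)(11.7273)(58.6364) = 343.8223.

343.82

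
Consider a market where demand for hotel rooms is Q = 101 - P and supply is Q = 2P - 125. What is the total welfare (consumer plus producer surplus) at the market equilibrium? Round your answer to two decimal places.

Rewriting demand in inverse form: P = 101 - Q.
Rewriting supply in inverse form: P = 62.5 + 0.5Q.
Set 101 - Q = 62.5 + 0.5Q, which gives 38.5 = 1.5Q, so Q* = 25.6667 and P* = 101 - (25.6667) = 75.3333.
CS = (1/2)(25.6667)(25.6667) = 329.3889 and PS = (1/2)(25.6667)(12.8333) = 164.6944, so total surplus = 494.0833.

494.08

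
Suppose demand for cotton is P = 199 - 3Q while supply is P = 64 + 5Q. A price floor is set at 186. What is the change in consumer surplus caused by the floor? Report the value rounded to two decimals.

-398.98

Free-market equilibrium: 199 - 3Q = 64 + 5Q gives Q* = 16.875, P* = 148.375.
At the floor price 186, quantity demanded is (199 - 186)/3 = 4.3333; demand is the short side, so Q = 4.3333 trades at P = 186.
CS goes from (1/2)(16.875)(50.625) = 427.1484 to 28.1667 (computed as (199 - 186)(4.3333) - (1/2)(3)(4.3333)^2), a change of -398.9818.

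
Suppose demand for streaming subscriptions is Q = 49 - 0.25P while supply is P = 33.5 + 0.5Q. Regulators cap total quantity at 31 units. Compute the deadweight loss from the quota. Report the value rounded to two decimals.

Rewriting demand in inverse form: P = 196 - 4Q.
Without the quota, 196 - 4Q = 33.5 + 0.5Q gives Q* = 36.1111.
At Q = 31 the demand price is 196 - 4(31) = 72 and the supply price is 33.5 + 0.5(31) = 49.
Deadweight loss is the triangle between the curves from 31 to 36.1111: (1/2)(72 - 49)(36.1111 - 31) = 58.7778.

58.78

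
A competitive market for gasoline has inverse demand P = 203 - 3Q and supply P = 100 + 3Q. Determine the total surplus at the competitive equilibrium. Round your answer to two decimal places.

884.08

Set 203 - 3Q = 100 + 3Q, which gives 103 = 6Q, so Q* = 17.1667 and P* = 203 - 3(17.1667) = 151.5.
CS = (1/2)(17.1667)(51.5) = 442.0417 and PS = (1/2)(17.1667)(51.5) = 442.0417, so total surplus = 884.0833.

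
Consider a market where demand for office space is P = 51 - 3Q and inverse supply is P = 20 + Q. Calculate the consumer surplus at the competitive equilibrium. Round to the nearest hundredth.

90.09

Equilibrium: 51 - 3Q = 20 + Q, so Q* = 7.75 and P* = 27.75.
The demand choke price is 51, so CS = (1/2)(Q*)(51 - P*) = (1/2)(7.75)(23.25) = 90.0938.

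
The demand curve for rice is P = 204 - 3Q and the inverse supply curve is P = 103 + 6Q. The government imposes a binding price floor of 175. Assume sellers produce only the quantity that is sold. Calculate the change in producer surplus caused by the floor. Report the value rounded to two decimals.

Without the control, 204 - 3Q = 103 + 6Q so Q* = 11.2222 and P* = 170.3333.
At P = 175, buyers demand (204 - 175)/3 = 9.6667 while sellers would supply more, so the quantity traded is 9.6667 at price 175.
PS goes from (1/2)(11.2222)(67.3333) = 377.8148 to 415.6667 (computed as (175 - 103)(9.6667) - (1/2)(6)(9.6667)^2), a change of 37.8519.

37.85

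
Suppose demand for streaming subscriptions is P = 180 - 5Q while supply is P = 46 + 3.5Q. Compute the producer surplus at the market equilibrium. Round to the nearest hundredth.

434.92

Set 180 - 5Q = 46 + 3.5Q, which gives 134 = 8.5Q, so Q* = 15.7647 and P* = 180 - 5(15.7647) = 101.1765.
Producer surplus is the triangle above supply below P*: (1/2)(15.7647)(101.1765 - 46) = (1/2)(15.7647)(55.1765) = 434.9204.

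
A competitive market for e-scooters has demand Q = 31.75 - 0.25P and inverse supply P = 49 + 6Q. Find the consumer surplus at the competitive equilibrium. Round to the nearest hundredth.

Rewriting demand in inverse form: P = 127 - 4Q.
Setting demand equal to supply, 78 = 10Q, so Q* = 7.8 and P* = 95.8.
CS is the area between the demand curve and P* from 0 to Q*: (1/2)(7.8)(31.2) = 121.68.

121.68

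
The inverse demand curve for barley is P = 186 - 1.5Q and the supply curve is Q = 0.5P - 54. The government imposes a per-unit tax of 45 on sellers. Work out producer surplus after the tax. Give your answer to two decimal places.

88.90

Rewriting supply in inverse form: P = 108 + 2Q.
Without the tax, 186 - 1.5Q = 108 + 2Q so Q* = 22.2857 and P* = 152.5714.
With the tax, sellers need 45 more per unit: 186 - 1.5Q = 108 + 2Q + 45, so Q_t = 9.4286. Buyers pay P_b = 171.8571; sellers receive P_s = P_b - 45 = 126.8571.
Producer surplus is the triangle above supply below P_s: (1/2)(9.4286)(126.8571 - 108) = 88.898.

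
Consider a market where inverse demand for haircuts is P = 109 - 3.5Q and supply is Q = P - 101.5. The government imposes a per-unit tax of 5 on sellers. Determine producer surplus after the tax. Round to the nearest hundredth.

Rewriting supply in inverse form: P = 101.5 + Q.
Pre-tax equilibrium: 109 - 3.5Q = 101.5 + Q gives Q* = 1.6667, P* = 103.1667.
A tax on sellers shifts supply up by 5: 109 - 3.5Q = 101.5 + Q + 5, so Q_t = 0.5556. Buyers pay P_b = 107.0556; sellers receive P_s = P_b - 5 = 102.0556.
Producer surplus is the triangle above supply below P_s: (1/2)(0.5556)(102.0556 - 101.5) = 0.1543.

0.15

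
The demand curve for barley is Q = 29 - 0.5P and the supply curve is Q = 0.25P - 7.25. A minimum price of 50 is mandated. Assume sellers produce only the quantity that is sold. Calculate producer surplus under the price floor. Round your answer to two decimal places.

Rewriting demand in inverse form: P = 58 - 2Q.
Rewriting supply in inverse form: P = 29 + 4Q.
Without the control, 58 - 2Q = 29 + 4Q so Q* = 4.8333 and P* = 48.3333.
At P = 50, buyers demand (58 - 50)/2 = 4 while sellers would supply more, so the quantity traded is 4 at price 50.
The supply price at Q = 4 is 45. PS is the trapezoid between 50 and supply over [0, 4]: (1/2)[(50 - 29) + (50 - 45)](4) = 52.

52.00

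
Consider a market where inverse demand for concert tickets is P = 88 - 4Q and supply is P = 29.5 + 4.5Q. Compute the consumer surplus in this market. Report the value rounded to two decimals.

94.73

Setting demand equal to supply, 58.5 = 8.5Q, so Q* = 6.8824 and P* = 60.4706.
Consumer surplus is the triangle under demand above P*: (1/2)(6.8824)(88 - 60.4706) = (1/2)(6.8824)(27.5294) = 94.7336.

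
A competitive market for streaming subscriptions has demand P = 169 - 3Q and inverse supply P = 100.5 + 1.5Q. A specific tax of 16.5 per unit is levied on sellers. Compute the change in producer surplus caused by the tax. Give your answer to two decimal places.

Without the tax, 169 - 3Q = 100.5 + 1.5Q so Q* = 15.2222 and P* = 123.3333.
A tax on sellers shifts supply up by 16.5: 169 - 3Q = 100.5 + 1.5Q + 16.5, so Q_t = 11.5556. Buyers pay P_b = 134.3333; sellers receive P_s = P_b - 16.5 = 117.8333.
Producers lose the trapezoid between P_s and P* out to Q_t plus the triangle from Q_t to Q*: change in PS = 100.1481 - 173.787 = -73.6389.

-73.64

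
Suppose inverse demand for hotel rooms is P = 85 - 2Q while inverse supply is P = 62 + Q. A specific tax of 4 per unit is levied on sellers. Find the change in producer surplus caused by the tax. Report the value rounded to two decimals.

Pre-tax equilibrium: 85 - 2Q = 62 + Q gives Q* = 7.6667, P* = 69.6667.
With the tax, sellers need 4 more per unit: 85 - 2Q = 62 + Q + 4, so Q_t = 6.3333. Buyers pay P_b = 72.3333; sellers receive P_s = P_b - 4 = 68.3333.
Producers lose the trapezoid between P_s and P* out to Q_t plus the triangle from Q_t to Q*: change in PS = 20.0556 - 29.3889 = -9.3333.

-9.33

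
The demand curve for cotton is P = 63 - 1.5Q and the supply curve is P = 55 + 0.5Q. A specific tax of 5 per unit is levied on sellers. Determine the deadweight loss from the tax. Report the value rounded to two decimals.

6.25

Pre-tax equilibrium: 63 - 1.5Q = 55 + 0.5Q gives Q* = 4, P* = 57.
With the tax, sellers need 5 more per unit: 63 - 1.5Q = 55 + 0.5Q + 5, so Q_t = 1.5. Buyers pay P_b = 60.75; sellers receive P_s = P_b - 5 = 55.75.
Deadweight loss is the triangle between the curves from Q_t to Q*: (1/2)(4 - 1.5)(5) = 6.25.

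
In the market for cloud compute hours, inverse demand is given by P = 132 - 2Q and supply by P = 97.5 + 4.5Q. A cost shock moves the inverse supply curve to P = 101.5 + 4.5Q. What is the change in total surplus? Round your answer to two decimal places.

-20.00

Initial equilibrium: Q_0 = 5.3077, P_0 = 121.3846; CS_0 = (1/2)(5.3077)(10.6154) = 28.1716, PS_0 = (1/2)(5.3077)(23.8846) = 63.3861.
New equilibrium: 132 - 2Q = 101.5 + 4.5Q gives Q_1 = 4.6923, P_1 = 122.6154; CS_1 = 22.0178, PS_1 = 49.5399.
Change in total surplus = (22.0178 + 49.5399) - (28.1716 + 63.3861) = -20.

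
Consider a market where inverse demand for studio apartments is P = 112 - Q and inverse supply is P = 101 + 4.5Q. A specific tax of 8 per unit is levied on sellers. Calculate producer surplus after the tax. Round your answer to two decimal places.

0.67

Without the tax, 112 - Q = 101 + 4.5Q so Q* = 2 and P* = 110.
With the tax, sellers need 8 more per unit: 112 - Q = 101 + 4.5Q + 8, so Q_t = 0.5455. Buyers pay P_b = 111.4545; sellers receive P_s = P_b - 8 = 103.4545.
Producer surplus is the triangle above supply below P_s: (1/2)(0.5455)(103.4545 - 101) = 0.6694.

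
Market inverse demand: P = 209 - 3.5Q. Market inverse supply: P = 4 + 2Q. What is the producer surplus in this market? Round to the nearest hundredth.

1389.26

Set 209 - 3.5Q = 4 + 2Q, which gives 205 = 5.5Q, so Q* = 37.2727 and P* = 209 - 3.5(37.2727) = 78.5455.
PS is the area between P* and the supply curve from 0 to Q*: (1/2)(37.2727)(74.5455) = 1389.2562.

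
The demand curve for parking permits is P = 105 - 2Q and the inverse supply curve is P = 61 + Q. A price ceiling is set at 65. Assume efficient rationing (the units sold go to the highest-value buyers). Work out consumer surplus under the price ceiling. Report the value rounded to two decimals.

Without the control, 105 - 2Q = 61 + Q so Q* = 14.6667 and P* = 75.6667.
At P = 65, sellers supply (65 - 61)/1 = 4 while buyers want more, so the quantity traded is 4 at price 65.
The demand price at Q = 4 is 97. CS is the trapezoid between demand and 65 over [0, 4]: (1/2)[(105 - 65) + (97 - 65)](4) = 144.

144.00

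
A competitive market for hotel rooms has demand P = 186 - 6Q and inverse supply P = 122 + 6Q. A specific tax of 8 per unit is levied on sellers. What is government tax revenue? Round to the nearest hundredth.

37.33

Without the tax, 186 - 6Q = 122 + 6Q so Q* = 5.3333 and P* = 154.
A tax on sellers shifts supply up by 8: 186 - 6Q = 122 + 6Q + 8, so Q_t = 4.6667. Buyers pay P_b = 158; sellers receive P_s = P_b - 8 = 150.
Revenue is the tax times quantity traded: 8 x 4.6667 = 37.3333.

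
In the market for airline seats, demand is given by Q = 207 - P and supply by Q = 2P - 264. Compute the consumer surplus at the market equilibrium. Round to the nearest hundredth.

1250.00

Rewriting demand in inverse form: P = 207 - Q.
Rewriting supply in inverse form: P = 132 + 0.5Q.
Equilibrium: 207 - Q = 132 + 0.5Q, so Q* = 50 and P* = 157.
The demand choke price is 207, so CS = (1/2)(Q*)(207 - P*) = (1/2)(50)(50) = 1250.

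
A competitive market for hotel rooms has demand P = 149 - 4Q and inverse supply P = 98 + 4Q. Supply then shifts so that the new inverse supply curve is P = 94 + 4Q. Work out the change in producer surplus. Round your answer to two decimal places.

Initial equilibrium: Q_0 = 6.375, P_0 = 123.5; CS_0 = (1/2)(6.375)(25.5) = 81.2812, PS_0 = (1/2)(6.375)(25.5) = 81.2812.
New equilibrium: 149 - 4Q = 94 + 4Q gives Q_1 = 6.875, P_1 = 121.5; CS_1 = 94.5312, PS_1 = 94.5312.
Change in producer surplus = 94.5312 - 81.2812 = 13.25.

13.25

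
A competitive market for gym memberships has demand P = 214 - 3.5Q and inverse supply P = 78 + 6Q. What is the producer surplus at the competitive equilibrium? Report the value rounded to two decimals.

Equilibrium: 214 - 3.5Q = 78 + 6Q, so Q* = 14.3158 and P* = 163.8947.
PS is the area between P* and the supply curve from 0 to Q*: (1/2)(14.3158)(85.8947) = 614.8255.

614.83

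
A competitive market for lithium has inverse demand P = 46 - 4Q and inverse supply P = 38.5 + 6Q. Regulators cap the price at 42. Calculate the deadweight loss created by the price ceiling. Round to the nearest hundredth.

Without the control, 46 - 4Q = 38.5 + 6Q so Q* = 0.75 and P* = 43.
At the ceiling price 42, quantity supplied is (42 - 38.5)/6 = 0.5833; supply is the short side, so Q = 0.5833 trades at P = 42.
At Q = 0.5833 the demand price is 43.6667 and the supply price is 42. Deadweight loss is the triangle between the curves from 0.5833 to 0.75: (1/2)(43.6667 - 42)(0.75 - 0.5833) = 0.1389.

0.14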